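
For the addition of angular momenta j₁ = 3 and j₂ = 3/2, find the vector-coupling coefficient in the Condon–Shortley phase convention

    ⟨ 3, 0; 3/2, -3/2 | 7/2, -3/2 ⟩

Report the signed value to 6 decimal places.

+0.690066

triangle: 1!·5!·2!/9! = 240/362880
(j±m)!: 3!·3!·0!·3!·2!·5! = 51840
prefactor² = (2J+1)·Δ·N² = 1920/7
  k=0: +1/(0!·1!·3!·0!·2!·2!) = 1/24
Σ = 1/24  ⇒  CG² = 1920/7·1/24² = 10/21
CG = +√(10/21) = +0.690066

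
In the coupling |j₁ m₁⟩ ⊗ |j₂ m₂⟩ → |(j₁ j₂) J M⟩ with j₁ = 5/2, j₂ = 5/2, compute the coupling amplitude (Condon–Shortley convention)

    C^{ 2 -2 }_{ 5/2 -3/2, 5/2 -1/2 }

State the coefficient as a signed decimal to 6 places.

+0.566947  (= +√(9/28))

triangle: 3!*2!*2!/8! = 24/40320
(j±m)!: 1!*4!*2!*3!*0!*4! = 6912
prefactor² = (2J+1)*Δ*N² = 144/7
  k=2: +1/(2!*1!*2!*0!*0!*2!) = 1/8
Σ = 1/8  ⇒  CG² = 144/7*1/8² = 9/28
CG = +√(9/28) = +0.566947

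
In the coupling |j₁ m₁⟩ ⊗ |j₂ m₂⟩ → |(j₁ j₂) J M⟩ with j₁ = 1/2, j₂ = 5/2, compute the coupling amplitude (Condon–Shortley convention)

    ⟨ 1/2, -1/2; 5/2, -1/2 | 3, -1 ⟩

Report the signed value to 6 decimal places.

triangle: 0!·1!·5!/7! = 120/5040
(j±m)!: 0!·1!·2!·3!·2!·4! = 576
prefactor² = (2J+1)·Δ·N² = 96
  k=0: +1/(0!·0!·1!·2!·0!·3!) = 1/12
Σ = 1/12  ⇒  CG² = 96·1/12² = 2/3
CG = +√(2/3) = +0.816497

+0.816497  (= +√(2/3))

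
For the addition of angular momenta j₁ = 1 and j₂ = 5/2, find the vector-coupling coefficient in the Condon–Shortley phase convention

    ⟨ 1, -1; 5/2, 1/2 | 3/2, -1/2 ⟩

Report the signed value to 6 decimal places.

+√(1/5) ≈ +0.447214

j₁+j₂−J=2  J+j₁−j₂=0  J−j₁+j₂=3  j₁+j₂+J+1=6
(j₁±m₁, j₂±m₂, J±M) = (0,2,3,2,1,2)
P² = 16/5
sum k=2..2:
  [2] +1/4 = 1/4
S = 1/4
C² = P²·S² = 1/5 ; C = +0.447214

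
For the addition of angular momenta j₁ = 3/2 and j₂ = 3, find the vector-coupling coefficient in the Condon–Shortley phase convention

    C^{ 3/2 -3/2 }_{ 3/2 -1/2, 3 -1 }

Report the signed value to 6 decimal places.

+0.338062

√[4·3!0!3!/7! · 1!2!2!4!0!3!] = √(576/35)
  +(−1)^2/∏(2,1,0,0,0,3)! = 1/12  (running 1/12)
⟨..|..⟩ = √(576/35)·(1/12) = +0.338062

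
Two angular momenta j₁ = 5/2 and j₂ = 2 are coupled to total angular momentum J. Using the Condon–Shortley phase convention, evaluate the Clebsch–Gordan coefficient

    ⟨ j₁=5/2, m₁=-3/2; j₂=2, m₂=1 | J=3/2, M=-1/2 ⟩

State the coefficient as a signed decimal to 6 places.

j₁+j₂−J=3  J+j₁−j₂=2  J−j₁+j₂=1  j₁+j₂+J+1=7
(j₁±m₁, j₂±m₂, J±M) = (1,4,3,1,1,2)
P² = 96/35
sum k=2..3:
  [2] +1/4 = 1/4
  [3] −1/6 = -1/6
S = 1/12
C² = P²·S² = 2/105 ; C = +0.138013

+0.138013  (= +√(2/105))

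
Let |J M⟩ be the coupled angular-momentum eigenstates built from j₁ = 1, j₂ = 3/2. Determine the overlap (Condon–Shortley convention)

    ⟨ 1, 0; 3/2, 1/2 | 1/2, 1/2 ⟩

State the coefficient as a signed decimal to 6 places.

−√(1/3) = -0.577350

triangle: 2!×0!×1!/4! = 2/24
(j±m)!: 1!×1!×2!×1!×1!×0! = 2
prefactor² = (2J+1)×Δ×N² = 1/3
  k=1: −1/(1!×1!×0!×1!×0!×0!) = -1
Σ = -1  ⇒  CG² = 1/3×(-1)² = 1/3
CG = −√(1/3) = -0.577350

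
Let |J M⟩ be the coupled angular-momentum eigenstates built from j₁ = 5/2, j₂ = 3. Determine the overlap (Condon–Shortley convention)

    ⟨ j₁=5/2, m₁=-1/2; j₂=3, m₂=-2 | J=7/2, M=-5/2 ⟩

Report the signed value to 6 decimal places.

-0.178174  (= −√(2/63))

triangle: 2!×3!×4!/10! = 288/3628800
(j±m)!: 2!×3!×1!×5!×1!×6! = 1036800
prefactor² = (2J+1)×Δ×N² = 4608/7
  k=0: +1/(0!×2!×3!×1!×0!×3!) = 1/72
  k=1: −1/(1!×1!×2!×0!×1!×4!) = -1/48
Σ = -1/144  ⇒  CG² = 4608/7×(-1/144)² = 2/63
CG = −√(2/63) = -0.178174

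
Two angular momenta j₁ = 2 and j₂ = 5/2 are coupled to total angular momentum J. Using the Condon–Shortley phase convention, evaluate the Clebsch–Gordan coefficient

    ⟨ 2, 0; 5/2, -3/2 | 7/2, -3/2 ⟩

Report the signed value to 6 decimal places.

j₁+j₂−J=1  J+j₁−j₂=3  J−j₁+j₂=4  j₁+j₂+J+1=9
(j₁±m₁, j₂±m₂, J±M) = (2,2,1,4,2,5)
P² = 512/7
sum k=0..1:
  [0] +1/12 = 1/12
  [1] −1/48 = -1/48
S = 1/16
C² = P²·S² = 2/7 ; C = +0.534522

+√(2/7) = +0.534522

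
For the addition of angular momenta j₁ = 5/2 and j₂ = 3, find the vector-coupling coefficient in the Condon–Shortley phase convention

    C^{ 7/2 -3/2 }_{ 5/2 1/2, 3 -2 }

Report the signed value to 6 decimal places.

j₁+j₂−J=2  J+j₁−j₂=3  J−j₁+j₂=4  j₁+j₂+J+1=10
(j₁±m₁, j₂±m₂, J±M) = (3,2,1,5,2,5)
P² = 1536/7
sum k=0..1:
  [0] +1/24 = 1/24
  [1] −1/48 = -1/48
S = 1/48
C² = P²·S² = 2/21 ; C = +0.308607

+0.308607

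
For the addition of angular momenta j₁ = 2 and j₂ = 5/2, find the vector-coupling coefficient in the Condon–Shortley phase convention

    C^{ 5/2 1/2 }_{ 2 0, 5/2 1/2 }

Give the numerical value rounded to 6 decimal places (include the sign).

triangle: 2!*2!*3!/8! = 24/40320
(j±m)!: 2!*2!*3!*2!*3!*2! = 576
prefactor² = (2J+1)*Δ*N² = 72/35
  k=0: +1/(0!*2!*2!*3!*0!*0!) = 1/24
  k=1: −1/(1!*1!*1!*2!*1!*1!) = -1/2
  k=2: +1/(2!*0!*0!*1!*2!*2!) = 1/8
Σ = -1/3  ⇒  CG² = 72/35*(-1/3)² = 8/35
CG = −√(8/35) = -0.478091

-0.478091  (= −√(8/35))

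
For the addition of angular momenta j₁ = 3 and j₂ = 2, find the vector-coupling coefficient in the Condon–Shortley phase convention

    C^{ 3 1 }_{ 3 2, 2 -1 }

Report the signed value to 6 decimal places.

j₁+j₂−J=2  J+j₁−j₂=4  J−j₁+j₂=2  j₁+j₂+J+1=9
(j₁±m₁, j₂±m₂, J±M) = (5,1,1,3,4,2)
P² = 64
sum k=0..1:
  [0] +1/12 = 1/12
  [1] −1/48 = -1/48
S = 1/16
C² = P²·S² = 1/4 ; C = +0.500000

+0.500000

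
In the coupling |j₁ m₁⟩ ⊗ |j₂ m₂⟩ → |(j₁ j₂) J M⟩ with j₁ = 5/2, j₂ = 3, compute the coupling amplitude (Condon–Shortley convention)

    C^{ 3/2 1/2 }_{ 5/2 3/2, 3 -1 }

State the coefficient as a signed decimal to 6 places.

√[4·4!1!2!/8! · 4!1!2!4!2!1!] = √(384/35)
  +(−1)^0/∏(0,4,1,2,0,0)! = 1/48  (running 1/48)
  +(−1)^1/∏(1,3,0,1,1,1)! = -1/6  (running -7/48)
⟨..|..⟩ = √(384/35)·(-7/48) = -0.483046

−√(7/30) ≈ -0.483046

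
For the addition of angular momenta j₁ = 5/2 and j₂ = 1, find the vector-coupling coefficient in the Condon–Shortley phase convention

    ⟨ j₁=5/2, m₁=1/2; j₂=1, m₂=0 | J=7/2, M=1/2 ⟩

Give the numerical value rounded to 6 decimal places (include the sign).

+0.755929

j₁+j₂−J=0  J+j₁−j₂=5  J−j₁+j₂=2  j₁+j₂+J+1=8
(j₁±m₁, j₂±m₂, J±M) = (3,2,1,1,4,3)
P² = 576/7
sum k=0..0:
  [0] +1/12 = 1/12
S = 1/12
C² = P²·S² = 4/7 ; C = +0.755929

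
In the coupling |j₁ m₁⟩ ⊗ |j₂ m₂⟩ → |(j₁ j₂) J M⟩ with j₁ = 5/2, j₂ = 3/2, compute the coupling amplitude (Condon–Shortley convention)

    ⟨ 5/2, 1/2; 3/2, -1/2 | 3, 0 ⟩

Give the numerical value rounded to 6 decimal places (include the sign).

triangle: 1!*4!*2!/8! = 48/40320
(j±m)!: 3!*2!*1!*2!*3!*3! = 864
prefactor² = (2J+1)*Δ*N² = 36/5
  k=0: +1/(0!*1!*2!*1!*2!*1!) = 1/4
  k=1: −1/(1!*0!*1!*0!*3!*2!) = -1/12
Σ = 1/6  ⇒  CG² = 36/5*1/6² = 1/5
CG = +√(1/5) = +0.447214

+0.447214  (= +√(1/5))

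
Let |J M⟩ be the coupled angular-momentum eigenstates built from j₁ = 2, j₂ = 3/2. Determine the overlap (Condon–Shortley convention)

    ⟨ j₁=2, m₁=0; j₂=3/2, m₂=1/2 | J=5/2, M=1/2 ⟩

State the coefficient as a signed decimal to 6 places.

j₁+j₂−J=1  J+j₁−j₂=3  J−j₁+j₂=2  j₁+j₂+J+1=7
(j₁±m₁, j₂±m₂, J±M) = (2,2,2,1,3,2)
P² = 48/35
sum k=0..1:
  [0] +1/4 = 1/4
  [1] −1/2 = -1/2
S = -1/4
C² = P²·S² = 3/35 ; C = -0.292770

-0.292770  (= −√(3/35))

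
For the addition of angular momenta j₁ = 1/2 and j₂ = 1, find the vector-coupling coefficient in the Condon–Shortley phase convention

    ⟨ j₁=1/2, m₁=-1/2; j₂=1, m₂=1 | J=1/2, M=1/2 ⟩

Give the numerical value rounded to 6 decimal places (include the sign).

-0.816497

triangle: 1!×0!×1!/3! = 1/6
(j±m)!: 0!×1!×2!×0!×1!×0! = 2
prefactor² = (2J+1)×Δ×N² = 2/3
  k=1: −1/(1!×0!×0!×1!×0!×0!) = -1
Σ = -1  ⇒  CG² = 2/3×(-1)² = 2/3
CG = −√(2/3) = -0.816497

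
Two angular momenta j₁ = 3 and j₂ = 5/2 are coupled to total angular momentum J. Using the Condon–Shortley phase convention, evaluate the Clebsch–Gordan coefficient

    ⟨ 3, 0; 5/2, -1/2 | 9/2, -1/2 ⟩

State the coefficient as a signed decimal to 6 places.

triangle: 1!*5!*4!/11! = 2880/39916800
(j±m)!: 3!*3!*2!*3!*4!*5! = 1244160
prefactor² = (2J+1)*Δ*N² = 69120/77
  k=0: +1/(0!*1!*3!*2!*2!*2!) = 1/48
  k=1: −1/(1!*0!*2!*1!*3!*3!) = -1/72
Σ = 1/144  ⇒  CG² = 69120/77*1/144² = 10/231
CG = +√(10/231) = +0.208063

+√(10/231) ≈ +0.208063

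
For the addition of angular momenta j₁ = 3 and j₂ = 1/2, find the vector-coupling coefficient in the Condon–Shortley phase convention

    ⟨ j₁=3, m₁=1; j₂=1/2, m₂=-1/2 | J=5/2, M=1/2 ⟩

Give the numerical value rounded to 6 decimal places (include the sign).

j₁+j₂−J=1  J+j₁−j₂=5  J−j₁+j₂=0  j₁+j₂+J+1=7
(j₁±m₁, j₂±m₂, J±M) = (4,2,0,1,3,2)
P² = 576/7
sum k=0..0:
  [0] +1/12 = 1/12
S = 1/12
C² = P²·S² = 4/7 ; C = +0.755929

+0.755929  (= +√(4/7))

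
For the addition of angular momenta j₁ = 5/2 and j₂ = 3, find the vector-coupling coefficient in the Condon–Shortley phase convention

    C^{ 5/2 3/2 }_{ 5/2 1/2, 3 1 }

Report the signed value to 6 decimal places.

triangle: 3!×2!×3!/9! = 72/362880
(j±m)!: 3!×2!×4!×2!×4!×1! = 13824
prefactor² = (2J+1)×Δ×N² = 576/35
  k=1: −1/(1!×2!×1!×3!×1!×0!) = -1/12
  k=2: +1/(2!×1!×0!×2!×2!×1!) = 1/8
Σ = 1/24  ⇒  CG² = 576/35×1/24² = 1/35
CG = +√(1/35) = +0.169031

+0.169031  (= +√(1/35))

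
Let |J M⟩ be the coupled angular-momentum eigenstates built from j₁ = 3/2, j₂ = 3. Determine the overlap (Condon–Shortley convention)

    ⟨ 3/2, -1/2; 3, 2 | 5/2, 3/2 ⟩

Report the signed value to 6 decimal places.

+√(1/14) = +0.267261

triangle: 2!*1!*4!/8! = 48/40320
(j±m)!: 1!*2!*5!*1!*4!*1! = 5760
prefactor² = (2J+1)*Δ*N² = 288/7
  k=1: −1/(1!*1!*1!*4!*0!*0!) = -1/24
  k=2: +1/(2!*0!*0!*3!*1!*1!) = 1/12
Σ = 1/24  ⇒  CG² = 288/7*1/24² = 1/14
CG = +√(1/14) = +0.267261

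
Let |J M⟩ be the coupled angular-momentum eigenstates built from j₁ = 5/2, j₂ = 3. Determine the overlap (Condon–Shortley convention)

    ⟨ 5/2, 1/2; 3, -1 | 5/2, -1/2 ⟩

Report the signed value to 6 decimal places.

j₁+j₂−J=3  J+j₁−j₂=2  J−j₁+j₂=3  j₁+j₂+J+1=9
(j₁±m₁, j₂±m₂, J±M) = (3,2,2,4,2,3)
P² = 288/35
sum k=0..2:
  [0] +1/24 = 1/24
  [1] −1/4 = -1/4
  [2] +1/24 = 1/24
S = -1/6
C² = P²·S² = 8/35 ; C = -0.478091

-0.478091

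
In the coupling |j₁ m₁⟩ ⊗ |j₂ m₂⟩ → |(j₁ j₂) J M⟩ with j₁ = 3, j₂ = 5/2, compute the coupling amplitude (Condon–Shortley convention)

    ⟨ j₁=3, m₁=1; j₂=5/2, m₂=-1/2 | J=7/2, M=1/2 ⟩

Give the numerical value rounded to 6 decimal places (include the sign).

−√(1/63) ≈ -0.125988

√[8·2!4!3!/10! · 4!2!2!3!4!3!] = √(9216/175)
  +(−1)^0/∏(0,2,2,2,2,1)! = 1/16  (running 1/16)
  +(−1)^1/∏(1,1,1,1,3,2)! = -1/12  (running -1/48)
  +(−1)^2/∏(2,0,0,0,4,3)! = 1/288  (running -5/288)
⟨..|..⟩ = √(9216/175)·(-5/288) = -0.125988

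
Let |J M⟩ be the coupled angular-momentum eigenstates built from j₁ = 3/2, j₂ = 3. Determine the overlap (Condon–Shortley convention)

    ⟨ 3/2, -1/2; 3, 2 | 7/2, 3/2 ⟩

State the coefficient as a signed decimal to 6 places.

√[8·1!2!5!/9! · 1!2!5!1!5!2!] = √(6400/21)
  +(−1)^0/∏(0,1,2,5,0,0)! = 1/240  (running 1/240)
  +(−1)^1/∏(1,0,1,4,1,1)! = -1/24  (running -3/80)
⟨..|..⟩ = √(6400/21)·(-3/80) = -0.654654

-0.654654  (= −√(3/7))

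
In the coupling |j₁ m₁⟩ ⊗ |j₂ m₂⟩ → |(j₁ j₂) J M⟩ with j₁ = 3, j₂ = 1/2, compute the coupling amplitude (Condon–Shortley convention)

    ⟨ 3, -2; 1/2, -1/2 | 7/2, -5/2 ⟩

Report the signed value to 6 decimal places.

triangle: 0!*6!*1!/8! = 720/40320
(j±m)!: 1!*5!*0!*1!*1!*6! = 86400
prefactor² = (2J+1)*Δ*N² = 86400/7
  k=0: +1/(0!*0!*5!*0!*1!*1!) = 1/120
Σ = 1/120  ⇒  CG² = 86400/7*1/120² = 6/7
CG = +√(6/7) = +0.925820

+0.925820  (= +√(6/7))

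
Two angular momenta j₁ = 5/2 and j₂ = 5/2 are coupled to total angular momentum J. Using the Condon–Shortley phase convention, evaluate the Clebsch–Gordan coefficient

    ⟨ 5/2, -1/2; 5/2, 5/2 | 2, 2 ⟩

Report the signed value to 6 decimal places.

-0.422577

triangle: 3!*2!*2!/8! = 24/40320
(j±m)!: 2!*3!*5!*0!*4!*0! = 34560
prefactor² = (2J+1)*Δ*N² = 720/7
  k=3: −1/(3!*0!*0!*2!*2!*0!) = -1/24
Σ = -1/24  ⇒  CG² = 720/7*(-1/24)² = 5/28
CG = −√(5/28) = -0.422577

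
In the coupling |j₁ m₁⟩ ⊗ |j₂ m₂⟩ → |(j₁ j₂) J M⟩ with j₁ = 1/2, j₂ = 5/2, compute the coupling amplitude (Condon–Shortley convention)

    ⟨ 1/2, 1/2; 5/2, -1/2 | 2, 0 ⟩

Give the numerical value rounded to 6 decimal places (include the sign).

+√(1/2) ≈ +0.707107

√[5·1!0!4!/6! · 1!0!2!3!2!2!] = √(8)
  +(−1)^0/∏(0,1,0,2,0,2)! = 1/4  (running 1/4)
⟨..|..⟩ = √(8)·(1/4) = +0.707107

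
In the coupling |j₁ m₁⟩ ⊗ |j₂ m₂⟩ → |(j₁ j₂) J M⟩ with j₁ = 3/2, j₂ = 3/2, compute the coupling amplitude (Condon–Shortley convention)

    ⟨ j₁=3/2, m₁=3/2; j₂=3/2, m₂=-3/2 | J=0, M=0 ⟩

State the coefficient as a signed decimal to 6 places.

+√(1/4) = +0.500000

triangle: 3!·0!·0!/4! = 6/24
(j±m)!: 3!·0!·0!·3!·0!·0! = 36
prefactor² = (2J+1)·Δ·N² = 9
  k=0: +1/(0!·3!·0!·0!·0!·0!) = 1/6
Σ = 1/6  ⇒  CG² = 9·1/6² = 1/4
CG = +√(1/4) = +0.500000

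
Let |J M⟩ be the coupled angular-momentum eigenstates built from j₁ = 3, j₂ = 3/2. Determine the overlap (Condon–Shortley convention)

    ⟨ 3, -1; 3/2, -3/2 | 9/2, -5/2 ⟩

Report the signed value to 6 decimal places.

+√(5/12) = +0.645497

j₁+j₂−J=0  J+j₁−j₂=6  J−j₁+j₂=3  j₁+j₂+J+1=10
(j₁±m₁, j₂±m₂, J±M) = (2,4,0,3,2,7)
P² = 34560
sum k=0..0:
  [0] +1/288 = 1/288
S = 1/288
C² = P²·S² = 5/12 ; C = +0.645497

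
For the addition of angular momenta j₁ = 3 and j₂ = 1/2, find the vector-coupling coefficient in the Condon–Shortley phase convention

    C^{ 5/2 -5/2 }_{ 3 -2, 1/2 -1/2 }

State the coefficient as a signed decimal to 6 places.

j₁+j₂−J=1  J+j₁−j₂=5  J−j₁+j₂=0  j₁+j₂+J+1=7
(j₁±m₁, j₂±m₂, J±M) = (1,5,0,1,0,5)
P² = 14400/7
sum k=0..0:
  [0] +1/120 = 1/120
S = 1/120
C² = P²·S² = 1/7 ; C = +0.377964

+0.377964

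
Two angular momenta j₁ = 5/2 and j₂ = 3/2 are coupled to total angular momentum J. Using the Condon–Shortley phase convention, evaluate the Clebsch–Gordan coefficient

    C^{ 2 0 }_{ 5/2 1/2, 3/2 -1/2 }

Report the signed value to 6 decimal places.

−√(1/14) = -0.267261

triangle: 2!*3!*1!/7! = 12/5040
(j±m)!: 3!*2!*1!*2!*2!*2! = 96
prefactor² = (2J+1)*Δ*N² = 8/7
  k=0: +1/(0!*2!*2!*1!*1!*0!) = 1/4
  k=1: −1/(1!*1!*1!*0!*2!*1!) = -1/2
Σ = -1/4  ⇒  CG² = 8/7*(-1/4)² = 1/14
CG = −√(1/14) = -0.267261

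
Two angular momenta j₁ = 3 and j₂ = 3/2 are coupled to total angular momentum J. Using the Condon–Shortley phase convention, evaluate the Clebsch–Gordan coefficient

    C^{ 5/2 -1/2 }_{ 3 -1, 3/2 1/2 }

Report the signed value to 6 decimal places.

√[6·2!4!1!/8! · 2!4!2!1!2!3!] = √(288/35)
  +(−1)^1/∏(1,1,3,1,1,0)! = -1/6  (running -1/6)
  +(−1)^2/∏(2,0,2,0,2,1)! = 1/8  (running -1/24)
⟨..|..⟩ = √(288/35)·(-1/24) = -0.119523

−√(1/70) ≈ -0.119523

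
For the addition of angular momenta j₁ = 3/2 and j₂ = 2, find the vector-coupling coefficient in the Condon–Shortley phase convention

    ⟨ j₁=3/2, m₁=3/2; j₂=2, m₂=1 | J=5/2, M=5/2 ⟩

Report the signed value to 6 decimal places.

+0.654654

j₁+j₂−J=1  J+j₁−j₂=2  J−j₁+j₂=3  j₁+j₂+J+1=7
(j₁±m₁, j₂±m₂, J±M) = (3,0,3,1,5,0)
P² = 432/7
sum k=0..0:
  [0] +1/12 = 1/12
S = 1/12
C² = P²·S² = 3/7 ; C = +0.654654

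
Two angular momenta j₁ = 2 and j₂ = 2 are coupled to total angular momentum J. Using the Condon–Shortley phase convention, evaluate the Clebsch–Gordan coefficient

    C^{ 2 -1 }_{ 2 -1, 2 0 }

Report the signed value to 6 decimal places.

−√(1/14) ≈ -0.267261

√[5·2!2!2!/7! · 1!3!2!2!1!3!] = √(8/7)
  +(−1)^1/∏(1,1,2,1,0,1)! = -1/2  (running -1/2)
  +(−1)^2/∏(2,0,1,0,1,2)! = 1/4  (running -1/4)
⟨..|..⟩ = √(8/7)·(-1/4) = -0.267261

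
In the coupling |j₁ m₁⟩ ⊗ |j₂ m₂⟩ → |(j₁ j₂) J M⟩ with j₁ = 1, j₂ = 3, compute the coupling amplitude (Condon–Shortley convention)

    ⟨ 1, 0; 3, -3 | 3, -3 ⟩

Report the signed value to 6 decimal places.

triangle: 1!*1!*5!/8! = 120/40320
(j±m)!: 1!*1!*0!*6!*0!*6! = 518400
prefactor² = (2J+1)*Δ*N² = 10800
  k=0: +1/(0!*1!*1!*0!*0!*5!) = 1/120
Σ = 1/120  ⇒  CG² = 10800*1/120² = 3/4
CG = +√(3/4) = +0.866025

+0.866025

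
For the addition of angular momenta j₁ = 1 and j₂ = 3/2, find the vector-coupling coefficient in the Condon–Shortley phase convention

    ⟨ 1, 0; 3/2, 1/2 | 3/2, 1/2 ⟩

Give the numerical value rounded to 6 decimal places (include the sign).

-0.258199

triangle: 1!×1!×2!/5! = 2/120
(j±m)!: 1!×1!×2!×1!×2!×1! = 4
prefactor² = (2J+1)×Δ×N² = 4/15
  k=0: +1/(0!×1!×1!×2!×0!×0!) = 1/2
  k=1: −1/(1!×0!×0!×1!×1!×1!) = -1
Σ = -1/2  ⇒  CG² = 4/15×(-1/2)² = 1/15
CG = −√(1/15) = -0.258199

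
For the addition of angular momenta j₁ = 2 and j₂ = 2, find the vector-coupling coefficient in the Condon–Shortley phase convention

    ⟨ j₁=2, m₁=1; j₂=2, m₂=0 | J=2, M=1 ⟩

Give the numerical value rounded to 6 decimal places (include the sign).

j₁+j₂−J=2  J+j₁−j₂=2  J−j₁+j₂=2  j₁+j₂+J+1=7
(j₁±m₁, j₂±m₂, J±M) = (3,1,2,2,3,1)
P² = 8/7
sum k=0..1:
  [0] +1/4 = 1/4
  [1] −1/2 = -1/2
S = -1/4
C² = P²·S² = 1/14 ; C = -0.267261

−√(1/14) ≈ -0.267261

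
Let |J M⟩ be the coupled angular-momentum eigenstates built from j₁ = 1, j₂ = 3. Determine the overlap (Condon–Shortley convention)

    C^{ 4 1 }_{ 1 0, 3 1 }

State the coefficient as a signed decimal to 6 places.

+0.731925  (= +√(15/28))

triangle: 0!*2!*6!/9! = 1440/362880
(j±m)!: 1!*1!*4!*2!*5!*3! = 34560
prefactor² = (2J+1)*Δ*N² = 8640/7
  k=0: +1/(0!*0!*1!*4!*1!*2!) = 1/48
Σ = 1/48  ⇒  CG² = 8640/7*1/48² = 15/28
CG = +√(15/28) = +0.731925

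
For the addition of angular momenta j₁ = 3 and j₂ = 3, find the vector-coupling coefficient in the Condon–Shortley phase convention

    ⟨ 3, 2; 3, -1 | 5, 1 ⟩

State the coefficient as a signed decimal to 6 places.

+0.566947

triangle: 1!×5!×5!/12! = 14400/479001600
(j±m)!: 5!×1!×2!×4!×6!×4! = 99532800
prefactor² = (2J+1)×Δ×N² = 230400/7
  k=0: +1/(0!×1!×1!×2!×4!×3!) = 1/288
  k=1: −1/(1!×0!×0!×1!×5!×4!) = -1/2880
Σ = 1/320  ⇒  CG² = 230400/7×1/320² = 9/28
CG = +√(9/28) = +0.566947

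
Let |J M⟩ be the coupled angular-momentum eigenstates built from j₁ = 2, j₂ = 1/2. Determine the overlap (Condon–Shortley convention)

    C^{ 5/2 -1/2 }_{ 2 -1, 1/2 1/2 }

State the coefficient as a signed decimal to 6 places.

+0.632456

triangle: 0!·4!·1!/6! = 24/720
(j±m)!: 1!·3!·1!·0!·2!·3! = 72
prefactor² = (2J+1)·Δ·N² = 72/5
  k=0: +1/(0!·0!·3!·1!·1!·0!) = 1/6
Σ = 1/6  ⇒  CG² = 72/5·1/6² = 2/5
CG = +√(2/5) = +0.632456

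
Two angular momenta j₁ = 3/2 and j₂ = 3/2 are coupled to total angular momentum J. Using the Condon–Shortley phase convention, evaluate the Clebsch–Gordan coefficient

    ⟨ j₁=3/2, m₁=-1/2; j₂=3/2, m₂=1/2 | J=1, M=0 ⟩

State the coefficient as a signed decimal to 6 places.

-0.223607  (= −√(1/20))

j₁+j₂−J=2  J+j₁−j₂=1  J−j₁+j₂=1  j₁+j₂+J+1=5
(j₁±m₁, j₂±m₂, J±M) = (1,2,2,1,1,1)
P² = 1/5
sum k=1..2:
  [1] −1/1 = -1
  [2] +1/2 = 1/2
S = -1/2
C² = P²·S² = 1/20 ; C = -0.223607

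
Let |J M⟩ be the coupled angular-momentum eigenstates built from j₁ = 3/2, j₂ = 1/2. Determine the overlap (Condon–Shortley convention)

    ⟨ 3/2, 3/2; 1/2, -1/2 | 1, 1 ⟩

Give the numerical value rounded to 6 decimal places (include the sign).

+√(3/4) ≈ +0.866025

triangle: 1!·2!·0!/4! = 2/24
(j±m)!: 3!·0!·0!·1!·2!·0! = 12
prefactor² = (2J+1)·Δ·N² = 3
  k=0: +1/(0!·1!·0!·0!·2!·0!) = 1/2
Σ = 1/2  ⇒  CG² = 3·1/2² = 3/4
CG = +√(3/4) = +0.866025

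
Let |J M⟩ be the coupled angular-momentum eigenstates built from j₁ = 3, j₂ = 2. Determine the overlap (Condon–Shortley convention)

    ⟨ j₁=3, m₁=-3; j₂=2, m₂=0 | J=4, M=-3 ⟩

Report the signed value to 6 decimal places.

-0.670820  (= −√(9/20))

triangle: 1!*5!*3!/10! = 720/3628800
(j±m)!: 0!*6!*2!*2!*1!*7! = 14515200
prefactor² = (2J+1)*Δ*N² = 25920
  k=1: −1/(1!*0!*5!*1!*0!*2!) = -1/240
Σ = -1/240  ⇒  CG² = 25920*(-1/240)² = 9/20
CG = −√(9/20) = -0.670820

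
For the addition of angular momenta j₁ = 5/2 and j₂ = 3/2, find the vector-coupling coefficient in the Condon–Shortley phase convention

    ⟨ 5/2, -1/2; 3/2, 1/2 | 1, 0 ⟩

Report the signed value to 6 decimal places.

+0.547723  (= +√(3/10))

triangle: 3!·2!·0!/6! = 12/720
(j±m)!: 2!·3!·2!·1!·1!·1! = 24
prefactor² = (2J+1)·Δ·N² = 6/5
  k=2: +1/(2!·1!·1!·0!·1!·0!) = 1/2
Σ = 1/2  ⇒  CG² = 6/5·1/2² = 3/10
CG = +√(3/10) = +0.547723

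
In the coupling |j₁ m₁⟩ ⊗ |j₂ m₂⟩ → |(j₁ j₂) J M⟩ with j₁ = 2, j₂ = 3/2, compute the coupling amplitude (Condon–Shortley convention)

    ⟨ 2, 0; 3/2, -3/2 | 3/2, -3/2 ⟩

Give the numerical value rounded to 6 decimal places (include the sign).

j₁+j₂−J=2  J+j₁−j₂=2  J−j₁+j₂=1  j₁+j₂+J+1=6
(j₁±m₁, j₂±m₂, J±M) = (2,2,0,3,0,3)
P² = 16/5
sum k=0..0:
  [0] +1/4 = 1/4
S = 1/4
C² = P²·S² = 1/5 ; C = +0.447214

+0.447214  (= +√(1/5))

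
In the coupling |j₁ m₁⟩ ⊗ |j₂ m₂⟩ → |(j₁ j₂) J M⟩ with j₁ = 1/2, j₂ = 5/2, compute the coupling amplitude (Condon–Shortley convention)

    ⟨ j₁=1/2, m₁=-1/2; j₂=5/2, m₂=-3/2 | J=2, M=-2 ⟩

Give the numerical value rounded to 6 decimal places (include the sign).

−√(1/6) ≈ -0.408248

√[5·1!0!4!/6! · 0!1!1!4!0!4!] = √(96)
  +(−1)^1/∏(1,0,0,0,0,4)! = -1/24  (running -1/24)
⟨..|..⟩ = √(96)·(-1/24) = -0.408248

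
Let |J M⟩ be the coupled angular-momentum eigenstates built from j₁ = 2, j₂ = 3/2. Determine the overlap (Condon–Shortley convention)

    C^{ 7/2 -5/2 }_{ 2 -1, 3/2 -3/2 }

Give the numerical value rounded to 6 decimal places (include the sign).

√[8·0!4!3!/8! · 1!3!0!3!1!6!] = √(5184/7)
  +(−1)^0/∏(0,0,3,0,1,3)! = 1/36  (running 1/36)
⟨..|..⟩ = √(5184/7)·(1/36) = +0.755929

+√(4/7) ≈ +0.755929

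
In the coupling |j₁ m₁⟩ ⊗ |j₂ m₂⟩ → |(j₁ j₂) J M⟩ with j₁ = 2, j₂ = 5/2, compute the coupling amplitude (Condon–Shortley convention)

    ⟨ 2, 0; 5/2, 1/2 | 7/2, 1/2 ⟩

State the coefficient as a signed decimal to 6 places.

−√(4/105) ≈ -0.195180

√[8·1!3!4!/9! · 2!2!3!2!4!3!] = √(768/35)
  +(−1)^0/∏(0,1,2,3,1,1)! = 1/12  (running 1/12)
  +(−1)^1/∏(1,0,1,2,2,2)! = -1/8  (running -1/24)
⟨..|..⟩ = √(768/35)·(-1/24) = -0.195180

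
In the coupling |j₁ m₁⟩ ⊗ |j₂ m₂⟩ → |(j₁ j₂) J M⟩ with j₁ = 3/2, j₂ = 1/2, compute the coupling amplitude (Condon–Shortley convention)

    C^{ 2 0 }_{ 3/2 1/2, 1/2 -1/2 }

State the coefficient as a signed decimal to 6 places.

j₁+j₂−J=0  J+j₁−j₂=3  J−j₁+j₂=1  j₁+j₂+J+1=5
(j₁±m₁, j₂±m₂, J±M) = (2,1,0,1,2,2)
P² = 2
sum k=0..0:
  [0] +1/2 = 1/2
S = 1/2
C² = P²·S² = 1/2 ; C = +0.707107

+√(1/2) = +0.707107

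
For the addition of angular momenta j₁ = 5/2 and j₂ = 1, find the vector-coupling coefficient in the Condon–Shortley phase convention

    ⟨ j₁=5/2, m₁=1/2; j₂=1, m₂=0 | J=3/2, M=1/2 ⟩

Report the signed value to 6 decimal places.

-0.632456

j₁+j₂−J=2  J+j₁−j₂=3  J−j₁+j₂=0  j₁+j₂+J+1=6
(j₁±m₁, j₂±m₂, J±M) = (3,2,1,1,2,1)
P² = 8/5
sum k=1..1:
  [1] −1/2 = -1/2
S = -1/2
C² = P²·S² = 2/5 ; C = -0.632456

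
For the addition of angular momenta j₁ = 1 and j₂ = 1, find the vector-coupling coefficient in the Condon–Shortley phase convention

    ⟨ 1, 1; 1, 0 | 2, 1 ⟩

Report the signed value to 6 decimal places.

+0.707107

triangle: 0!*2!*2!/5! = 4/120
(j±m)!: 2!*0!*1!*1!*3!*1! = 12
prefactor² = (2J+1)*Δ*N² = 2
  k=0: +1/(0!*0!*0!*1!*2!*1!) = 1/2
Σ = 1/2  ⇒  CG² = 2*1/2² = 1/2
CG = +√(1/2) = +0.707107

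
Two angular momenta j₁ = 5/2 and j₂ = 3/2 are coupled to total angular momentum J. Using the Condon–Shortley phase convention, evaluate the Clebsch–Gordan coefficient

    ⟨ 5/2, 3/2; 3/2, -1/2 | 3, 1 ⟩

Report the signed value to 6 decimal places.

+√(49/120) ≈ +0.639010

triangle: 1!×4!×2!/8! = 48/40320
(j±m)!: 4!×1!×1!×2!×4!×2! = 2304
prefactor² = (2J+1)×Δ×N² = 96/5
  k=0: +1/(0!×1!×1!×1!×3!×1!) = 1/6
  k=1: −1/(1!×0!×0!×0!×4!×2!) = -1/48
Σ = 7/48  ⇒  CG² = 96/5×7/48² = 49/120
CG = +√(49/120) = +0.639010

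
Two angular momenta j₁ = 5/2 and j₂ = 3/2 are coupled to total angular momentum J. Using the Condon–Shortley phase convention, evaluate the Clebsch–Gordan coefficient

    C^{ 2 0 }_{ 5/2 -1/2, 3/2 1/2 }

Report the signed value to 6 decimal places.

-0.267261  (= −√(1/14))

√[5·2!3!1!/7! · 2!3!2!1!2!2!] = √(8/7)
  +(−1)^1/∏(1,1,2,1,1,0)! = -1/2  (running -1/2)
  +(−1)^2/∏(2,0,1,0,2,1)! = 1/4  (running -1/4)
⟨..|..⟩ = √(8/7)·(-1/4) = -0.267261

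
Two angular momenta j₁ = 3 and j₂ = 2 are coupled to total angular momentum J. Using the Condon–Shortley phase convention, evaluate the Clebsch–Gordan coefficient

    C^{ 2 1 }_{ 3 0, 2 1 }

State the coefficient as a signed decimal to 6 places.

+√(2/7) ≈ +0.534522

j₁+j₂−J=3  J+j₁−j₂=3  J−j₁+j₂=1  j₁+j₂+J+1=8
(j₁±m₁, j₂±m₂, J±M) = (3,3,3,1,3,1)
P² = 81/14
sum k=2..3:
  [2] +1/4 = 1/4
  [3] −1/36 = -1/36
S = 2/9
C² = P²·S² = 2/7 ; C = +0.534522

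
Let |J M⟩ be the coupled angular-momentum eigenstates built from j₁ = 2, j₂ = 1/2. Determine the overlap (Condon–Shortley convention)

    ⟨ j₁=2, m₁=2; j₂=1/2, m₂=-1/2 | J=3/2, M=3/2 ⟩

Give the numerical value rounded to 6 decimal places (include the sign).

+√(4/5) ≈ +0.894427

triangle: 1!×3!×0!/5! = 6/120
(j±m)!: 4!×0!×0!×1!×3!×0! = 144
prefactor² = (2J+1)×Δ×N² = 144/5
  k=0: +1/(0!×1!×0!×0!×3!×0!) = 1/6
Σ = 1/6  ⇒  CG² = 144/5×1/6² = 4/5
CG = +√(4/5) = +0.894427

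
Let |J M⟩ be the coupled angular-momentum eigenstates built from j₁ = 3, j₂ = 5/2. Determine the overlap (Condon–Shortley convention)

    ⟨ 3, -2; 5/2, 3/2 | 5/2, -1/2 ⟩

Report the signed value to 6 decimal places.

−√(1/14) = -0.267261

√[6·3!3!2!/9! · 1!5!4!1!2!3!] = √(288/7)
  +(−1)^2/∏(2,1,3,2,0,0)! = 1/24  (running 1/24)
  +(−1)^3/∏(3,0,2,1,1,1)! = -1/12  (running -1/24)
⟨..|..⟩ = √(288/7)·(-1/24) = -0.267261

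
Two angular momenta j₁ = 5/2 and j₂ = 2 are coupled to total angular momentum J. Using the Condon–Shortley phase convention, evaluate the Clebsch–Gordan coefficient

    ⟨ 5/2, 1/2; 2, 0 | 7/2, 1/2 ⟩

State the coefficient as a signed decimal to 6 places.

j₁+j₂−J=1  J+j₁−j₂=4  J−j₁+j₂=3  j₁+j₂+J+1=9
(j₁±m₁, j₂±m₂, J±M) = (3,2,2,2,4,3)
P² = 768/35
sum k=0..1:
  [0] +1/8 = 1/8
  [1] −1/12 = -1/12
S = 1/24
C² = P²·S² = 4/105 ; C = +0.195180

+√(4/105) = +0.195180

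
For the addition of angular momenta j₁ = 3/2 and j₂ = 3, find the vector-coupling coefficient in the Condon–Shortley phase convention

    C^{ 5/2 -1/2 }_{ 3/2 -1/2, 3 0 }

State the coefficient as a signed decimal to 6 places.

-0.414039  (= −√(6/35))

j₁+j₂−J=2  J+j₁−j₂=1  J−j₁+j₂=4  j₁+j₂+J+1=8
(j₁±m₁, j₂±m₂, J±M) = (1,2,3,3,2,3)
P² = 216/35
sum k=1..2:
  [1] −1/4 = -1/4
  [2] +1/12 = 1/12
S = -1/6
C² = P²·S² = 6/35 ; C = -0.414039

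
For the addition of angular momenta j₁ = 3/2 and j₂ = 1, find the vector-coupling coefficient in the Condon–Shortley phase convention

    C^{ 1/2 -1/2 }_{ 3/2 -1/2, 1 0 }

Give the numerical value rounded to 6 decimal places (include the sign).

√[2·2!1!0!/4! · 1!2!1!1!0!1!] = √(1/3)
  +(−1)^1/∏(1,1,1,0,0,0)! = -1  (running -1)
⟨..|..⟩ = √(1/3)·(-1) = -0.577350

-0.577350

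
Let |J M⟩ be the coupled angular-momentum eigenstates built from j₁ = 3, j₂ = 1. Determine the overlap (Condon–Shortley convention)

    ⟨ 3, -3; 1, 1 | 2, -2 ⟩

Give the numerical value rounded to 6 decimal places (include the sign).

+0.845154

√[5·2!4!0!/7! · 0!6!2!0!0!4!] = √(11520/7)
  +(−1)^2/∏(2,0,4,0,0,0)! = 1/48  (running 1/48)
⟨..|..⟩ = √(11520/7)·(1/48) = +0.845154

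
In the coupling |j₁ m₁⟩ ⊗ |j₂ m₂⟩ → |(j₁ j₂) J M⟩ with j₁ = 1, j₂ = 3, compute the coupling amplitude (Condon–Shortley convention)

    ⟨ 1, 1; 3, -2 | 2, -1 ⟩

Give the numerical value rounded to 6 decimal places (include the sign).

√[5·2!0!4!/7! · 2!0!1!5!1!3!] = √(480/7)
  +(−1)^0/∏(0,2,0,1,0,3)! = 1/12  (running 1/12)
⟨..|..⟩ = √(480/7)·(1/12) = +0.690066

+√(10/21) ≈ +0.690066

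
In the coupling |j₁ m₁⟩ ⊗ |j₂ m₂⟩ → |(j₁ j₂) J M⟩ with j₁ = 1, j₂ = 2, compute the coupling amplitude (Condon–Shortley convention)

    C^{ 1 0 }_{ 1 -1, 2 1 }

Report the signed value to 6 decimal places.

+0.547723  (= +√(3/10))

triangle: 2!*0!*2!/5! = 4/120
(j±m)!: 0!*2!*3!*1!*1!*1! = 12
prefactor² = (2J+1)*Δ*N² = 6/5
  k=2: +1/(2!*0!*0!*1!*0!*1!) = 1/2
Σ = 1/2  ⇒  CG² = 6/5*1/2² = 3/10
CG = +√(3/10) = +0.547723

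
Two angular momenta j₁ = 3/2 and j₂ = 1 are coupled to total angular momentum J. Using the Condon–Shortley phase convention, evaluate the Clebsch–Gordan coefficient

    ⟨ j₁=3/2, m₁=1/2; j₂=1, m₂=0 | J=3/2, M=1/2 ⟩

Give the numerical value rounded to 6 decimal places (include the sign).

triangle: 1!·2!·1!/5! = 2/120
(j±m)!: 2!·1!·1!·1!·2!·1! = 4
prefactor² = (2J+1)·Δ·N² = 4/15
  k=0: +1/(0!·1!·1!·1!·1!·0!) = 1
  k=1: −1/(1!·0!·0!·0!·2!·1!) = -1/2
Σ = 1/2  ⇒  CG² = 4/15·1/2² = 1/15
CG = +√(1/15) = +0.258199

+0.258199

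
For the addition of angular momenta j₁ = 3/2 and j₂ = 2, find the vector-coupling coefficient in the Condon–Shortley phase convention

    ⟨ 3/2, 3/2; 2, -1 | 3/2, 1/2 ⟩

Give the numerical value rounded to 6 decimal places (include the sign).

j₁+j₂−J=2  J+j₁−j₂=1  J−j₁+j₂=2  j₁+j₂+J+1=6
(j₁±m₁, j₂±m₂, J±M) = (3,0,1,3,2,1)
P² = 8/5
sum k=0..0:
  [0] +1/2 = 1/2
S = 1/2
C² = P²·S² = 2/5 ; C = +0.632456

+√(2/5) ≈ +0.632456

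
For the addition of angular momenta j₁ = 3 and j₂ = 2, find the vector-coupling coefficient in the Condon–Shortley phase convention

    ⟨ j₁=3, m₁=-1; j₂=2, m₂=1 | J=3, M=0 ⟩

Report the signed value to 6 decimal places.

j₁+j₂−J=2  J+j₁−j₂=4  J−j₁+j₂=2  j₁+j₂+J+1=9
(j₁±m₁, j₂±m₂, J±M) = (2,4,3,1,3,3)
P² = 96/5
sum k=1..2:
  [1] −1/12 = -1/12
  [2] +1/8 = 1/8
S = 1/24
C² = P²·S² = 1/30 ; C = +0.182574

+√(1/30) ≈ +0.182574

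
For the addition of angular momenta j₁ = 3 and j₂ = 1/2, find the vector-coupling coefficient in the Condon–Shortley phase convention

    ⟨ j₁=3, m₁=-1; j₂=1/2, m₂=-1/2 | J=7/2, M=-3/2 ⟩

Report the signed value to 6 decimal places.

+0.845154  (= +√(5/7))

√[8·0!6!1!/8! · 2!4!0!1!2!5!] = √(11520/7)
  +(−1)^0/∏(0,0,4,0,2,1)! = 1/48  (running 1/48)
⟨..|..⟩ = √(11520/7)·(1/48) = +0.845154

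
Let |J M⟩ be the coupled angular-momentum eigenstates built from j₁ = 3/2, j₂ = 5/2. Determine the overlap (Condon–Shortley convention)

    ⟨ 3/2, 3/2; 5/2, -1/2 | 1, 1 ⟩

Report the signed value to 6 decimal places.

+√(1/20) = +0.223607

j₁+j₂−J=3  J+j₁−j₂=0  J−j₁+j₂=2  j₁+j₂+J+1=6
(j₁±m₁, j₂±m₂, J±M) = (3,0,2,3,2,0)
P² = 36/5
sum k=0..0:
  [0] +1/12 = 1/12
S = 1/12
C² = P²·S² = 1/20 ; C = +0.223607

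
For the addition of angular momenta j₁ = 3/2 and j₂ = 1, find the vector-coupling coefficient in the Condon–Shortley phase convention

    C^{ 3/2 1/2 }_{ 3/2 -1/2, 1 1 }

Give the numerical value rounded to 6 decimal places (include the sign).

-0.730297

√[4·1!2!1!/5! · 1!2!2!0!2!1!] = √(8/15)
  +(−1)^1/∏(1,0,1,1,1,0)! = -1  (running -1)
⟨..|..⟩ = √(8/15)·(-1) = -0.730297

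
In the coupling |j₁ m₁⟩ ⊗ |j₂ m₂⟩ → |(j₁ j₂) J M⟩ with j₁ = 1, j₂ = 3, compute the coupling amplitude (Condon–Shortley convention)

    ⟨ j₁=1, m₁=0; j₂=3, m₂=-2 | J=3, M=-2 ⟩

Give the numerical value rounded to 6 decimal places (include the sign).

+√(1/3) ≈ +0.577350

j₁+j₂−J=1  J+j₁−j₂=1  J−j₁+j₂=5  j₁+j₂+J+1=8
(j₁±m₁, j₂±m₂, J±M) = (1,1,1,5,1,5)
P² = 300
sum k=0..1:
  [0] +1/24 = 1/24
  [1] −1/120 = -1/120
S = 1/30
C² = P²·S² = 1/3 ; C = +0.577350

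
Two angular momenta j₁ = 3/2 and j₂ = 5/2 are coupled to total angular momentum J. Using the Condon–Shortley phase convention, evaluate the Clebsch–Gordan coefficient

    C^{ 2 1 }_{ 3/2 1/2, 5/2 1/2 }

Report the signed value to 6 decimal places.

-0.545545

triangle: 2!×1!×3!/7! = 12/5040
(j±m)!: 2!×1!×3!×2!×3!×1! = 144
prefactor² = (2J+1)×Δ×N² = 12/7
  k=0: +1/(0!×2!×1!×3!×0!×0!) = 1/12
  k=1: −1/(1!×1!×0!×2!×1!×1!) = -1/2
Σ = -5/12  ⇒  CG² = 12/7×(-5/12)² = 25/84
CG = −√(25/84) = -0.545545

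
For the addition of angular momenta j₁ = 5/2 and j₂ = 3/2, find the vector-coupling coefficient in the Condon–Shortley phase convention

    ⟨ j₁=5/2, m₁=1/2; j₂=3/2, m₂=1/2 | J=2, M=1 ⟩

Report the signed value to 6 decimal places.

j₁+j₂−J=2  J+j₁−j₂=3  J−j₁+j₂=1  j₁+j₂+J+1=7
(j₁±m₁, j₂±m₂, J±M) = (3,2,2,1,3,1)
P² = 12/7
sum k=1..2:
  [1] −1/2 = -1/2
  [2] +1/12 = 1/12
S = -5/12
C² = P²·S² = 25/84 ; C = -0.545545

−√(25/84) ≈ -0.545545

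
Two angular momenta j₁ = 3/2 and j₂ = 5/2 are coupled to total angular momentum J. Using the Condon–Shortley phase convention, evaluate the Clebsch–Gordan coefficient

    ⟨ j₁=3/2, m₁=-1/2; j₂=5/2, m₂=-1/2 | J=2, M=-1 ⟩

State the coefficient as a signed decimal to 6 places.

triangle: 2!×1!×3!/7! = 12/5040
(j±m)!: 1!×2!×2!×3!×1!×3! = 144
prefactor² = (2J+1)×Δ×N² = 12/7
  k=1: −1/(1!×1!×1!×1!×0!×2!) = -1/2
  k=2: +1/(2!×0!×0!×0!×1!×3!) = 1/12
Σ = -5/12  ⇒  CG² = 12/7×(-5/12)² = 25/84
CG = −√(25/84) = -0.545545

−√(25/84) ≈ -0.545545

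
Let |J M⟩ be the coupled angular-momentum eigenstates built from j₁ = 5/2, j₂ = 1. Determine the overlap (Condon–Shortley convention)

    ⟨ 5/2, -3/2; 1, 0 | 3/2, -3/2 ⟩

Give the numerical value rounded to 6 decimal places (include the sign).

-0.516398

√[4·2!3!0!/6! · 1!4!1!1!0!3!] = √(48/5)
  +(−1)^1/∏(1,1,3,0,0,0)! = -1/6  (running -1/6)
⟨..|..⟩ = √(48/5)·(-1/6) = -0.516398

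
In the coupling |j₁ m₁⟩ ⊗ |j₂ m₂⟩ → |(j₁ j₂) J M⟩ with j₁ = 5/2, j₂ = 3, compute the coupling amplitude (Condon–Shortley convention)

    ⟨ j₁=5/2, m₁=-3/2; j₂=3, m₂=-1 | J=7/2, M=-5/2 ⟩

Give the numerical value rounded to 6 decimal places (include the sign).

triangle: 2!×3!×4!/10! = 288/3628800
(j±m)!: 1!×4!×2!×4!×1!×6! = 829440
prefactor² = (2J+1)×Δ×N² = 18432/35
  k=1: −1/(1!×1!×3!×1!×0!×3!) = -1/36
  k=2: +1/(2!×0!×2!×0!×1!×4!) = 1/96
Σ = -5/288  ⇒  CG² = 18432/35×(-5/288)² = 10/63
CG = −√(10/63) = -0.398410

−√(10/63) ≈ -0.398410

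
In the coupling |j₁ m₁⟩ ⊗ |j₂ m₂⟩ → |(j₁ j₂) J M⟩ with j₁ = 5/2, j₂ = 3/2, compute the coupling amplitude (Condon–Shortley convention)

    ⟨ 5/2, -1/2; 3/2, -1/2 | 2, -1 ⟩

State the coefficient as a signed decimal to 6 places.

j₁+j₂−J=2  J+j₁−j₂=3  J−j₁+j₂=1  j₁+j₂+J+1=7
(j₁±m₁, j₂±m₂, J±M) = (2,3,1,2,1,3)
P² = 12/7
sum k=0..1:
  [0] +1/12 = 1/12
  [1] −1/2 = -1/2
S = -5/12
C² = P²·S² = 25/84 ; C = -0.545545

-0.545545  (= −√(25/84))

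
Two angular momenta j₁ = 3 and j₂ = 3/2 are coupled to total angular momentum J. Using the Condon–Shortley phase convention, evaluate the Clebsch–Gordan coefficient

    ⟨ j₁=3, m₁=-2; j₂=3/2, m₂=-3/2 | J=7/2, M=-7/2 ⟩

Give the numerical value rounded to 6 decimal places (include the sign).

triangle: 1!×5!×2!/9! = 240/362880
(j±m)!: 1!×5!×0!×3!×0!×7! = 3628800
prefactor² = (2J+1)×Δ×N² = 19200
  k=0: +1/(0!×1!×5!×0!×0!×2!) = 1/240
Σ = 1/240  ⇒  CG² = 19200×1/240² = 1/3
CG = +√(1/3) = +0.577350

+0.577350  (= +√(1/3))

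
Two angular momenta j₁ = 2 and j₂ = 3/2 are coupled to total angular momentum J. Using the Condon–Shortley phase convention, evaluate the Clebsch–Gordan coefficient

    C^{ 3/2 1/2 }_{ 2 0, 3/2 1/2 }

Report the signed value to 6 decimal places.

−√(1/5) ≈ -0.447214

j₁+j₂−J=2  J+j₁−j₂=2  J−j₁+j₂=1  j₁+j₂+J+1=6
(j₁±m₁, j₂±m₂, J±M) = (2,2,2,1,2,1)
P² = 16/45
sum k=1..2:
  [1] −1/1 = -1
  [2] +1/4 = 1/4
S = -3/4
C² = P²·S² = 1/5 ; C = -0.447214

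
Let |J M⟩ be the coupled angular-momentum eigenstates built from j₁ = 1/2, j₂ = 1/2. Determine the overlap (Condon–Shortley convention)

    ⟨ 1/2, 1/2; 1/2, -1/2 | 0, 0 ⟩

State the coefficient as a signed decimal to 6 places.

j₁+j₂−J=1  J+j₁−j₂=0  J−j₁+j₂=0  j₁+j₂+J+1=2
(j₁±m₁, j₂±m₂, J±M) = (1,0,0,1,0,0)
P² = 1/2
sum k=0..0:
  [0] +1/1 = 1
S = 1
C² = P²·S² = 1/2 ; C = +0.707107

+√(1/2) = +0.707107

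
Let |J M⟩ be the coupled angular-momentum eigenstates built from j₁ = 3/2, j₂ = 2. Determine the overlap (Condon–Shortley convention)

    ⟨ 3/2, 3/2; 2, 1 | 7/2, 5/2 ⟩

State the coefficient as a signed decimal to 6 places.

+√(4/7) = +0.755929

√[8·0!3!4!/8! · 3!0!3!1!6!1!] = √(5184/7)
  +(−1)^0/∏(0,0,0,3,3,1)! = 1/36  (running 1/36)
⟨..|..⟩ = √(5184/7)·(1/36) = +0.755929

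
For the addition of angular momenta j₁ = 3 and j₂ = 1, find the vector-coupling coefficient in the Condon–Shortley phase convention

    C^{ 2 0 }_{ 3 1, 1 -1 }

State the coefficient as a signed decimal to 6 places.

triangle: 2!×4!×0!/7! = 48/5040
(j±m)!: 4!×2!×0!×2!×2!×2! = 384
prefactor² = (2J+1)×Δ×N² = 128/7
  k=0: +1/(0!×2!×2!×0!×2!×0!) = 1/8
Σ = 1/8  ⇒  CG² = 128/7×1/8² = 2/7
CG = +√(2/7) = +0.534522

+√(2/7) ≈ +0.534522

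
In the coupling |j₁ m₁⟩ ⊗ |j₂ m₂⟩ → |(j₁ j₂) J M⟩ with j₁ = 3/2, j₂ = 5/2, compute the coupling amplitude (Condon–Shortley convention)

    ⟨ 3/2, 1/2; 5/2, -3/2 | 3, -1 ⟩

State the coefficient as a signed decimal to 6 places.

+√(49/120) ≈ +0.639010

j₁+j₂−J=1  J+j₁−j₂=2  J−j₁+j₂=4  j₁+j₂+J+1=8
(j₁±m₁, j₂±m₂, J±M) = (2,1,1,4,2,4)
P² = 96/5
sum k=0..1:
  [0] +1/6 = 1/6
  [1] −1/48 = -1/48
S = 7/48
C² = P²·S² = 49/120 ; C = +0.639010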